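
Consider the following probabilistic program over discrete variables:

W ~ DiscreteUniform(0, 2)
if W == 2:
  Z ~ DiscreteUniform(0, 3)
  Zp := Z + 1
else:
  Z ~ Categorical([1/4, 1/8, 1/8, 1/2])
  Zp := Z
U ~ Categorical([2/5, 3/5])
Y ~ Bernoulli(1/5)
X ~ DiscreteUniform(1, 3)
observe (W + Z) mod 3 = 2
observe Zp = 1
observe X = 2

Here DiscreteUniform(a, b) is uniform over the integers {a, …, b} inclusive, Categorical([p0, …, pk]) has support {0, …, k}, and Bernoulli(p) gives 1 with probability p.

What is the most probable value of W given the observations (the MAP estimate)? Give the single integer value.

Enumerate traces; 8 have nonzero weight after conditioning:
  (W=1, Z=1, U=0, Y=0, X=2) weight 1/225
  (W=1, Z=1, U=0, Y=1, X=2) weight 1/900
  (W=1, Z=1, U=1, Y=0, X=2) weight 1/150
  (W=1, Z=1, U=1, Y=1, X=2) weight 1/600
  (W=2, Z=0, U=0, Y=0, X=2) weight 2/225
  (W=2, Z=0, U=0, Y=1, X=2) weight 1/450
  (W=2, Z=0, U=1, Y=0, X=2) weight 1/75
  (W=2, Z=0, U=1, Y=1, X=2) weight 1/300
Group by W:
  weight(W=1) = 1/72
  weight(W=2) = 1/36
Total weight = 1/72 + 1/36 = 1/24
P(W=1 | obs) = 1/72 / 1/24 = 1/3
P(W=2 | obs) = 1/36 / 1/24 = 2/3
argmax = 2

argmax_v P(W = v | obs) = 2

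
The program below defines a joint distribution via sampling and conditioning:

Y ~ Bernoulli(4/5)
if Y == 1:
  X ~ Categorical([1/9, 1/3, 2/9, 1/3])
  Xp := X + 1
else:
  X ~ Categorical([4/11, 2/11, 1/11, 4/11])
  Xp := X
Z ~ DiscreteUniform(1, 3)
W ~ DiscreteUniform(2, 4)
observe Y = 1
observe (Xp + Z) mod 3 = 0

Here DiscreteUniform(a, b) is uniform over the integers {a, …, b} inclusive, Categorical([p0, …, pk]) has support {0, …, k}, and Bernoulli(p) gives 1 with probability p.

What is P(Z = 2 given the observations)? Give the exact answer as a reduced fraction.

P(Z = 2 | obs) = 4/9

Enumerate traces; 12 have nonzero weight after conditioning:
  (Y=1, X=0, Z=2, W=2) weight 4/405
  (Y=1, X=0, Z=2, W=3) weight 4/405
  (Y=1, X=0, Z=2, W=4) weight 4/405
  (Y=1, X=1, Z=1, W=2) weight 4/135
  (Y=1, X=1, Z=1, W=3) weight 4/135
  (Y=1, X=1, Z=1, W=4) weight 4/135
  (Y=1, X=2, Z=3, W=2) weight 8/405
  (Y=1, X=2, Z=3, W=3) weight 8/405
  … 4 more
Group by Z:
  weight(Z=1) = 4/45
  weight(Z=2) = 16/135
  weight(Z=3) = 8/135
Total weight = 4/45 + 16/135 + 8/135 = 4/15
P(Z=1 | obs) = 4/45 / 4/15 = 1/3
P(Z=2 | obs) = 16/135 / 4/15 = 4/9
P(Z=3 | obs) = 8/135 / 4/15 = 2/9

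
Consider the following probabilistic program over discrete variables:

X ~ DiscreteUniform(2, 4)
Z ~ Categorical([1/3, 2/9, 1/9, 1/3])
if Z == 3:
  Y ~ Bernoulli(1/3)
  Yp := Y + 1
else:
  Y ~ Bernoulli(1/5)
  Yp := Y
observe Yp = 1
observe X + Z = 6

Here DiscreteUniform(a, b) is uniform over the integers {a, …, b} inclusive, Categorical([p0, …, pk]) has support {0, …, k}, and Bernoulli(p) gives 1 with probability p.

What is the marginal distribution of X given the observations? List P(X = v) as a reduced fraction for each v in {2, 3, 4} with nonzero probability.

Enumerate traces; 2 have nonzero weight after conditioning:
  (X=3, Z=3, Y=0) weight 2/27
  (X=4, Z=2, Y=1) weight 1/135
Group by X:
  weight(X=3) = 2/27
  weight(X=4) = 1/135
Total weight = 2/27 + 1/135 = 11/135
P(X=3 | obs) = 2/27 / 11/135 = 10/11
P(X=4 | obs) = 1/135 / 11/135 = 1/11

P(X=3) = 10/11, P(X=4) = 1/11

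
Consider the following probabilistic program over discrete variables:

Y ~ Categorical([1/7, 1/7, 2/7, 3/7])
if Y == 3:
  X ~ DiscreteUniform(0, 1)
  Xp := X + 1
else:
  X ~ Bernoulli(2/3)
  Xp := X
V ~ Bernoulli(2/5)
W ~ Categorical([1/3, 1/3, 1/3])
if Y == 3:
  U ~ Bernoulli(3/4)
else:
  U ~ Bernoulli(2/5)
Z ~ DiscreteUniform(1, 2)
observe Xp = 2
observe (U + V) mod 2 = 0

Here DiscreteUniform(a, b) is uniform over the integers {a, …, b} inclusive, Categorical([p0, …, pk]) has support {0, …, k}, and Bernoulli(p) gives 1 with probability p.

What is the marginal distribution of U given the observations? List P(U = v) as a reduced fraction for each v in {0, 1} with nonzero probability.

P(U=0) = 1/3, P(U=1) = 2/3

Enumerate traces; 12 have nonzero weight after conditioning:
  (Y=3, X=1, V=0, W=0, U=0, Z=1) weight 3/560
  (Y=3, X=1, V=0, W=0, U=0, Z=2) weight 3/560
  (Y=3, X=1, V=0, W=1, U=0, Z=1) weight 3/560
  (Y=3, X=1, V=0, W=1, U=0, Z=2) weight 3/560
  (Y=3, X=1, V=0, W=2, U=0, Z=1) weight 3/560
  (Y=3, X=1, V=0, W=2, U=0, Z=2) weight 3/560
  (Y=3, X=1, V=1, W=0, U=1, Z=1) weight 3/280
  (Y=3, X=1, V=1, W=0, U=1, Z=2) weight 3/280
  … 4 more
Group by U:
  weight(U=0) = 9/280
  weight(U=1) = 9/140
Total weight = 9/280 + 9/140 = 27/280
P(U=0 | obs) = 9/280 / 27/280 = 1/3
P(U=1 | obs) = 9/140 / 27/280 = 2/3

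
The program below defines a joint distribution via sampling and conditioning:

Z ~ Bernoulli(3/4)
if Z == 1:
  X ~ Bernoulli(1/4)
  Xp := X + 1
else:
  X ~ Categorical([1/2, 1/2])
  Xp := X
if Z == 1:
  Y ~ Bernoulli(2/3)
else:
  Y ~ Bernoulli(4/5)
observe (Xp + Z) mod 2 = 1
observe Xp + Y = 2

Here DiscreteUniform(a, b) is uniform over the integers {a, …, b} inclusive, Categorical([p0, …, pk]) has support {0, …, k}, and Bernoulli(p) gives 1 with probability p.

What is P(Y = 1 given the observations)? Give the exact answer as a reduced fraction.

Enumerate traces; 2 have nonzero weight after conditioning:
  (Z=0, X=1, Y=1) weight 1/10
  (Z=1, X=1, Y=0) weight 1/16
Group by Y:
  weight(Y=0) = 1/16
  weight(Y=1) = 1/10
Total weight = 1/16 + 1/10 = 13/80
P(Y=0 | obs) = 1/16 / 13/80 = 5/13
P(Y=1 | obs) = 1/10 / 13/80 = 8/13

P(Y = 1 | obs) = 8/13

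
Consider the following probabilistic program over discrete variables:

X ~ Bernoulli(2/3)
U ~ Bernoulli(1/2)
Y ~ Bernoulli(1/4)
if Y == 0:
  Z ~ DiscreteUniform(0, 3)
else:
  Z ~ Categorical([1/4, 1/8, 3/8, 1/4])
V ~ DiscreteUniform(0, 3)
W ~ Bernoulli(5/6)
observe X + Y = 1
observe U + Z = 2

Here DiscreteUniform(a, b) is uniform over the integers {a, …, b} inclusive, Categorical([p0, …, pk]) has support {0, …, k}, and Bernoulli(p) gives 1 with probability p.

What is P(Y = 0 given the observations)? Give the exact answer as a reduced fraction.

P(Y = 0 | obs) = 6/7

Enumerate traces; 32 have nonzero weight after conditioning:
  (X=0, U=0, Y=1, Z=2, V=0, W=0) weight 1/1536
  (X=0, U=0, Y=1, Z=2, V=0, W=1) weight 5/1536
  (X=0, U=0, Y=1, Z=2, V=1, W=0) weight 1/1536
  (X=0, U=0, Y=1, Z=2, V=1, W=1) weight 5/1536
  (X=0, U=0, Y=1, Z=2, V=2, W=0) weight 1/1536
  (X=0, U=0, Y=1, Z=2, V=2, W=1) weight 5/1536
  (X=0, U=0, Y=1, Z=2, V=3, W=0) weight 1/1536
  (X=0, U=0, Y=1, Z=2, V=3, W=1) weight 5/1536
  (X=1, U=0, Y=0, Z=2, V=0, W=0) weight 1/384
  … 23 more
Group by Y:
  weight(Y=0) = 1/8
  weight(Y=1) = 1/48
Total weight = 1/8 + 1/48 = 7/48
P(Y=0 | obs) = 1/8 / 7/48 = 6/7
P(Y=1 | obs) = 1/48 / 7/48 = 1/7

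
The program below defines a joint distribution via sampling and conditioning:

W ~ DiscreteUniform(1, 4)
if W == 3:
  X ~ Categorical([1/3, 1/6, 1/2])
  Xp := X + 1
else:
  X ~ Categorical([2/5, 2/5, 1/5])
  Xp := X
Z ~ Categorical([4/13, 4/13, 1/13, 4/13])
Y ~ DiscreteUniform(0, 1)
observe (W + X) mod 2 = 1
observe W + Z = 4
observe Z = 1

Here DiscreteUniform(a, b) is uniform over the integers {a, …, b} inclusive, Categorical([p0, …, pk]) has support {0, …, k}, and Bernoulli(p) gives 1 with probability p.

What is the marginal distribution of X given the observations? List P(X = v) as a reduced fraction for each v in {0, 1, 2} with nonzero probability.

Enumerate traces; 4 have nonzero weight after conditioning:
  (W=3, X=0, Z=1, Y=0) weight 1/78
  (W=3, X=0, Z=1, Y=1) weight 1/78
  (W=3, X=2, Z=1, Y=0) weight 1/52
  (W=3, X=2, Z=1, Y=1) weight 1/52
Group by X:
  weight(X=0) = 1/39
  weight(X=2) = 1/26
Total weight = 1/39 + 1/26 = 5/78
P(X=0 | obs) = 1/39 / 5/78 = 2/5
P(X=2 | obs) = 1/26 / 5/78 = 3/5

P(X=0) = 2/5, P(X=2) = 3/5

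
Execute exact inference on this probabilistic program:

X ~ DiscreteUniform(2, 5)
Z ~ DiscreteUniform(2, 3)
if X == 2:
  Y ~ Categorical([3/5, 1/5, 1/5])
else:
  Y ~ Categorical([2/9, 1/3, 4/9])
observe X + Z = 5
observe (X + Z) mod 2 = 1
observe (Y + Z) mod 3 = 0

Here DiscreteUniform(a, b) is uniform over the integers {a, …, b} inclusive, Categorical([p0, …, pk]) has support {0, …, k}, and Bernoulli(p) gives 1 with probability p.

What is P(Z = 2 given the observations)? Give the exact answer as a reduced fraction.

Enumerate traces; 2 have nonzero weight after conditioning:
  (X=2, Z=3, Y=0) weight 3/40
  (X=3, Z=2, Y=1) weight 1/24
Group by Z:
  weight(Z=2) = 1/24
  weight(Z=3) = 3/40
Total weight = 1/24 + 3/40 = 7/60
P(Z=2 | obs) = 1/24 / 7/60 = 5/14
P(Z=3 | obs) = 3/40 / 7/60 = 9/14

P(Z = 2 | obs) = 5/14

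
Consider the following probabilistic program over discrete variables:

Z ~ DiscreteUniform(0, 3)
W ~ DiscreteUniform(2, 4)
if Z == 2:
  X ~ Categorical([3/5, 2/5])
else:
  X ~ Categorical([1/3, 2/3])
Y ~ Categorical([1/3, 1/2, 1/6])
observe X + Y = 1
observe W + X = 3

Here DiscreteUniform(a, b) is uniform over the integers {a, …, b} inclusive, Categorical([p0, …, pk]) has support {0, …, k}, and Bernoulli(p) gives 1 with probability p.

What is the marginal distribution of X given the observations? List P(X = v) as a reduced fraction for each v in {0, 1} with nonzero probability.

Enumerate traces; 8 have nonzero weight after conditioning:
  (Z=0, W=2, X=1, Y=0) weight 1/54
  (Z=0, W=3, X=0, Y=1) weight 1/72
  (Z=1, W=2, X=1, Y=0) weight 1/54
  (Z=1, W=3, X=0, Y=1) weight 1/72
  (Z=2, W=2, X=1, Y=0) weight 1/90
  (Z=2, W=3, X=0, Y=1) weight 1/40
  (Z=3, W=2, X=1, Y=0) weight 1/54
  (Z=3, W=3, X=0, Y=1) weight 1/72
Group by X:
  weight(X=0) = 1/15
  weight(X=1) = 1/15
Total weight = 1/15 + 1/15 = 2/15
P(X=0 | obs) = 1/15 / 2/15 = 1/2
P(X=1 | obs) = 1/15 / 2/15 = 1/2

P(X=0) = 1/2, P(X=1) = 1/2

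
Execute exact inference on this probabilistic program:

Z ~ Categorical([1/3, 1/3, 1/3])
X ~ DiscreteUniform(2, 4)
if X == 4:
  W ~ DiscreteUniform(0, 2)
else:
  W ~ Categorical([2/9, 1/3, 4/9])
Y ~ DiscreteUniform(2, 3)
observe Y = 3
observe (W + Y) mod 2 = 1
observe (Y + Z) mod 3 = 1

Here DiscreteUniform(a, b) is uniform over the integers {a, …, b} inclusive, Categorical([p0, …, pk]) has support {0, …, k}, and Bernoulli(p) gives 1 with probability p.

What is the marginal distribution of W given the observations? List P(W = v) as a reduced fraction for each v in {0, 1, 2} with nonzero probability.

P(W=0) = 7/18, P(W=2) = 11/18

Enumerate traces; 6 have nonzero weight after conditioning:
  (Z=1, X=2, W=0, Y=3) weight 1/81
  (Z=1, X=2, W=2, Y=3) weight 2/81
  (Z=1, X=3, W=0, Y=3) weight 1/81
  (Z=1, X=3, W=2, Y=3) weight 2/81
  (Z=1, X=4, W=0, Y=3) weight 1/54
  (Z=1, X=4, W=2, Y=3) weight 1/54
Group by W:
  weight(W=0) = 7/162
  weight(W=2) = 11/162
Total weight = 7/162 + 11/162 = 1/9
P(W=0 | obs) = 7/162 / 1/9 = 7/18
P(W=2 | obs) = 11/162 / 1/9 = 11/18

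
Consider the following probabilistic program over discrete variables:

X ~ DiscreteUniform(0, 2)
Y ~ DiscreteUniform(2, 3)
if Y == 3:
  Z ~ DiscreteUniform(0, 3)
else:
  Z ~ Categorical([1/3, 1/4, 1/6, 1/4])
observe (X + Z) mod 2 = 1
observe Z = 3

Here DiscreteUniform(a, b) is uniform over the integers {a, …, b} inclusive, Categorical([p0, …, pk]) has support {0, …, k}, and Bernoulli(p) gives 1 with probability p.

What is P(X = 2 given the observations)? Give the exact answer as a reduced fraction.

P(X = 2 | obs) = 1/2

Enumerate traces; 4 have nonzero weight after conditioning:
  (X=0, Y=2, Z=3) weight 1/24
  (X=0, Y=3, Z=3) weight 1/24
  (X=2, Y=2, Z=3) weight 1/24
  (X=2, Y=3, Z=3) weight 1/24
Group by X:
  weight(X=0) = 1/12
  weight(X=2) = 1/12
Total weight = 1/12 + 1/12 = 1/6
P(X=0 | obs) = 1/12 / 1/6 = 1/2
P(X=2 | obs) = 1/12 / 1/6 = 1/2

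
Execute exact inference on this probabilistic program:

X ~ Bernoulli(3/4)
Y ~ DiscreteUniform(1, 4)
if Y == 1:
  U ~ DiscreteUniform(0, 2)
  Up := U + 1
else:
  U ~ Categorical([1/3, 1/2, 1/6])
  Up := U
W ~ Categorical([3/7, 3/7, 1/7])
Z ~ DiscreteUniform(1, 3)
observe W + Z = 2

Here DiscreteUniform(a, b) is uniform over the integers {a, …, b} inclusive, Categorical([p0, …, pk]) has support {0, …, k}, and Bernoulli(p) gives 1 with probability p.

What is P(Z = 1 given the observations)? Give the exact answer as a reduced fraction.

Enumerate traces; 48 have nonzero weight after conditioning:
  (X=0, Y=1, U=0, W=0, Z=2) weight 1/336
  (X=0, Y=1, U=0, W=1, Z=1) weight 1/336
  (X=0, Y=1, U=1, W=0, Z=2) weight 1/336
  (X=0, Y=1, U=1, W=1, Z=1) weight 1/336
  (X=0, Y=1, U=2, W=0, Z=2) weight 1/336
  (X=0, Y=1, U=2, W=1, Z=1) weight 1/336
  (X=0, Y=2, U=0, W=0, Z=2) weight 1/336
  (X=0, Y=2, U=0, W=1, Z=1) weight 1/336
  … 40 more
Group by Z:
  weight(Z=1) = 1/7
  weight(Z=2) = 1/7
Total weight = 1/7 + 1/7 = 2/7
P(Z=1 | obs) = 1/7 / 2/7 = 1/2
P(Z=2 | obs) = 1/7 / 2/7 = 1/2

P(Z = 1 | obs) = 1/2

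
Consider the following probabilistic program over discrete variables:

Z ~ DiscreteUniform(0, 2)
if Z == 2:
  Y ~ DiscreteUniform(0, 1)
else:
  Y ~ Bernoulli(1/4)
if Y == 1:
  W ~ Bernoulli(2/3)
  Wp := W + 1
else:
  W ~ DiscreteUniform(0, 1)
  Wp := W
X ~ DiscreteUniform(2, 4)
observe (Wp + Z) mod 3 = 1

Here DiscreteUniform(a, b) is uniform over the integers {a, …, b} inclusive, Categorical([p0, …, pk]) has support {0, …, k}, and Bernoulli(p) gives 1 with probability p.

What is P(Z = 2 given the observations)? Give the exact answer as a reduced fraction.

P(Z = 2 | obs) = 2/7

Enumerate traces; 12 have nonzero weight after conditioning:
  (Z=0, Y=0, W=1, X=2) weight 1/24
  (Z=0, Y=0, W=1, X=3) weight 1/24
  (Z=0, Y=0, W=1, X=4) weight 1/24
  (Z=0, Y=1, W=0, X=2) weight 1/108
  (Z=0, Y=1, W=0, X=3) weight 1/108
  (Z=0, Y=1, W=0, X=4) weight 1/108
  (Z=1, Y=0, W=0, X=2) weight 1/24
  (Z=1, Y=0, W=0, X=3) weight 1/24
  (Z=2, Y=1, W=1, X=2) weight 1/27
  … 3 more
Group by Z:
  weight(Z=0) = 11/72
  weight(Z=1) = 1/8
  weight(Z=2) = 1/9
Total weight = 11/72 + 1/8 + 1/9 = 7/18
P(Z=0 | obs) = 11/72 / 7/18 = 11/28
P(Z=1 | obs) = 1/8 / 7/18 = 9/28
P(Z=2 | obs) = 1/9 / 7/18 = 2/7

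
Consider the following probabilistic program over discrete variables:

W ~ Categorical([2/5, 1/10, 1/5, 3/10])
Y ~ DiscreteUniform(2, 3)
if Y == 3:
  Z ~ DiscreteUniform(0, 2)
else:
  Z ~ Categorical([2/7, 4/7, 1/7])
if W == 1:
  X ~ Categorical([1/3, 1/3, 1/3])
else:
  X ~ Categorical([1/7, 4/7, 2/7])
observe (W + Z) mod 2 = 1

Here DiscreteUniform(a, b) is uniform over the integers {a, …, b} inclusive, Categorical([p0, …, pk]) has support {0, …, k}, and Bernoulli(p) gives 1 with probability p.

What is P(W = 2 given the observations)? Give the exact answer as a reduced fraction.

Enumerate traces; 36 have nonzero weight after conditioning:
  (W=0, Y=2, Z=1, X=0) weight 4/245
  (W=0, Y=2, Z=1, X=1) weight 16/245
  (W=0, Y=2, Z=1, X=2) weight 8/245
  (W=0, Y=3, Z=1, X=0) weight 1/105
  (W=0, Y=3, Z=1, X=1) weight 4/105
  (W=0, Y=3, Z=1, X=2) weight 2/105
  (W=1, Y=2, Z=0, X=0) weight 1/210
  (W=1, Y=2, Z=0, X=1) weight 1/210
  (W=2, Y=2, Z=1, X=0) weight 2/245
  (W=3, Y=2, Z=0, X=0) weight 3/490
  … 26 more
Group by W:
  weight(W=0) = 19/105
  weight(W=1) = 23/420
  weight(W=2) = 19/210
  weight(W=3) = 23/140
Total weight = 19/105 + 23/420 + 19/210 + 23/140 = 103/210
P(W=0 | obs) = 19/105 / 103/210 = 38/103
P(W=1 | obs) = 23/420 / 103/210 = 23/206
P(W=2 | obs) = 19/210 / 103/210 = 19/103
P(W=3 | obs) = 23/140 / 103/210 = 69/206

P(W = 2 | obs) = 19/103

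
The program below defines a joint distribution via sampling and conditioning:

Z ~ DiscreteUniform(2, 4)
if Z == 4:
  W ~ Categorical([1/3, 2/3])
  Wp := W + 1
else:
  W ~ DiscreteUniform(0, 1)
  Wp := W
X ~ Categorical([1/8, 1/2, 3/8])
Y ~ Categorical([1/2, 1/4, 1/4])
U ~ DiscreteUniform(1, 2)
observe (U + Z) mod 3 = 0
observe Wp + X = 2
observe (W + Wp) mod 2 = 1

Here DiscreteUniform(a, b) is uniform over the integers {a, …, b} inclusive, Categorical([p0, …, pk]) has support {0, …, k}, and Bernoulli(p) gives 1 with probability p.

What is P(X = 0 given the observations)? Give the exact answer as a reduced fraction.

Enumerate traces; 6 have nonzero weight after conditioning:
  (Z=4, W=0, X=1, Y=0, U=2) weight 1/72
  (Z=4, W=0, X=1, Y=1, U=2) weight 1/144
  (Z=4, W=0, X=1, Y=2, U=2) weight 1/144
  (Z=4, W=1, X=0, Y=0, U=2) weight 1/144
  (Z=4, W=1, X=0, Y=1, U=2) weight 1/288
  (Z=4, W=1, X=0, Y=2, U=2) weight 1/288
Group by X:
  weight(X=0) = 1/72
  weight(X=1) = 1/36
Total weight = 1/72 + 1/36 = 1/24
P(X=0 | obs) = 1/72 / 1/24 = 1/3
P(X=1 | obs) = 1/36 / 1/24 = 2/3

P(X = 0 | obs) = 1/3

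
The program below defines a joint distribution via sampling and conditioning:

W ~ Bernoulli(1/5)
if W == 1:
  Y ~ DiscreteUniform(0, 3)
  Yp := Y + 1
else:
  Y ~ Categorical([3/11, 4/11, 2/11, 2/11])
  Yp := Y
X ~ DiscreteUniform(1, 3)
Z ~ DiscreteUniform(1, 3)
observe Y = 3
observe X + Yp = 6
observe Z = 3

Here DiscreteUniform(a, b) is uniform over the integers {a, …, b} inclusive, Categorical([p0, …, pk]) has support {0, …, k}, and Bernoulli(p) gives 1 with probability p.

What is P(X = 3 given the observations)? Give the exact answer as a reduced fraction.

P(X = 3 | obs) = 32/43

Enumerate traces; 2 have nonzero weight after conditioning:
  (W=0, Y=3, X=3, Z=3) weight 8/495
  (W=1, Y=3, X=2, Z=3) weight 1/180
Group by X:
  weight(X=2) = 1/180
  weight(X=3) = 8/495
Total weight = 1/180 + 8/495 = 43/1980
P(X=2 | obs) = 1/180 / 43/1980 = 11/43
P(X=3 | obs) = 8/495 / 43/1980 = 32/43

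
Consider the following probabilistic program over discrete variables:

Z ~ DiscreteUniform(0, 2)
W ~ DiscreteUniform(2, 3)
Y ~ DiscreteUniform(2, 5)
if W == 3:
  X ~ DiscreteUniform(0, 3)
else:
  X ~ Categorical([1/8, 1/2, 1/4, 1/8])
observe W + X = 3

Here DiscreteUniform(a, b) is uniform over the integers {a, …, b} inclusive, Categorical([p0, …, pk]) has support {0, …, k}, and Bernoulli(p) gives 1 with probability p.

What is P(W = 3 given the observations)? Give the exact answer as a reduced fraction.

Enumerate traces; 24 have nonzero weight after conditioning:
  (Z=0, W=2, Y=2, X=1) weight 1/48
  (Z=0, W=2, Y=3, X=1) weight 1/48
  (Z=0, W=2, Y=4, X=1) weight 1/48
  (Z=0, W=2, Y=5, X=1) weight 1/48
  (Z=0, W=3, Y=2, X=0) weight 1/96
  (Z=0, W=3, Y=3, X=0) weight 1/96
  (Z=0, W=3, Y=4, X=0) weight 1/96
  (Z=0, W=3, Y=5, X=0) weight 1/96
  … 16 more
Group by W:
  weight(W=2) = 1/4
  weight(W=3) = 1/8
Total weight = 1/4 + 1/8 = 3/8
P(W=2 | obs) = 1/4 / 3/8 = 2/3
P(W=3 | obs) = 1/8 / 3/8 = 1/3

P(W = 3 | obs) = 1/3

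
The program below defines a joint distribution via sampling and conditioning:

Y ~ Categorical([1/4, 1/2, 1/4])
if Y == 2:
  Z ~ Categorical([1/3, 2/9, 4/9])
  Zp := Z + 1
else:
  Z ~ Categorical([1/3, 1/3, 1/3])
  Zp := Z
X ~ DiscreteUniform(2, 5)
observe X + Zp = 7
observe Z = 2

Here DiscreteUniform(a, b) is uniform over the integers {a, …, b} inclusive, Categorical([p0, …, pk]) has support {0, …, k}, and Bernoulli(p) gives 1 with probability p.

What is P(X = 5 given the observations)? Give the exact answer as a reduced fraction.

P(X = 5 | obs) = 9/13

Enumerate traces; 3 have nonzero weight after conditioning:
  (Y=0, Z=2, X=5) weight 1/48
  (Y=1, Z=2, X=5) weight 1/24
  (Y=2, Z=2, X=4) weight 1/36
Group by X:
  weight(X=4) = 1/36
  weight(X=5) = 1/16
Total weight = 1/36 + 1/16 = 13/144
P(X=4 | obs) = 1/36 / 13/144 = 4/13
P(X=5 | obs) = 1/16 / 13/144 = 9/13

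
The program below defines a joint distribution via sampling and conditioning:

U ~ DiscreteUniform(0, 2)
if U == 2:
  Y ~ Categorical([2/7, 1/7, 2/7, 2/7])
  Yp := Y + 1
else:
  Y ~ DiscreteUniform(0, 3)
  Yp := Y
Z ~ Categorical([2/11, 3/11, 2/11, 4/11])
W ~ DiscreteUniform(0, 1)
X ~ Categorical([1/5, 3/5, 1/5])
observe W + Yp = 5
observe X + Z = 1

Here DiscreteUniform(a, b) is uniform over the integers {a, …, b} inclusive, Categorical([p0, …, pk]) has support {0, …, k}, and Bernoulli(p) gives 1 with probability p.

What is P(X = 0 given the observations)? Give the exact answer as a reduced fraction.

P(X = 0 | obs) = 1/3

Enumerate traces; 2 have nonzero weight after conditioning:
  (U=2, Y=3, Z=0, W=1, X=1) weight 2/385
  (U=2, Y=3, Z=1, W=1, X=0) weight 1/385
Group by X:
  weight(X=0) = 1/385
  weight(X=1) = 2/385
Total weight = 1/385 + 2/385 = 3/385
P(X=0 | obs) = 1/385 / 3/385 = 1/3
P(X=1 | obs) = 2/385 / 3/385 = 2/3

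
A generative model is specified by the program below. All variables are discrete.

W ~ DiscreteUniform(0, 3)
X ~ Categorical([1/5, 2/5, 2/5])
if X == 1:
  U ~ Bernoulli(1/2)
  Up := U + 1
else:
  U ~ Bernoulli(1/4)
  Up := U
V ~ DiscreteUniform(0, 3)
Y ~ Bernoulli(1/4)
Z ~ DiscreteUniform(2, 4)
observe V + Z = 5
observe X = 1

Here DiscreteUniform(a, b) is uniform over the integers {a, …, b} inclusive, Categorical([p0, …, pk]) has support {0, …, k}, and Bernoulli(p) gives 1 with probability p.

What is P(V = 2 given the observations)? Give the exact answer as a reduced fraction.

Enumerate traces; 48 have nonzero weight after conditioning:
  (W=0, X=1, U=0, V=1, Y=0, Z=4) weight 1/320
  (W=0, X=1, U=0, V=1, Y=1, Z=4) weight 1/960
  (W=0, X=1, U=0, V=2, Y=0, Z=3) weight 1/320
  (W=0, X=1, U=0, V=2, Y=1, Z=3) weight 1/960
  (W=0, X=1, U=0, V=3, Y=0, Z=2) weight 1/320
  (W=0, X=1, U=0, V=3, Y=1, Z=2) weight 1/960
  (W=0, X=1, U=1, V=1, Y=0, Z=4) weight 1/320
  (W=0, X=1, U=1, V=1, Y=1, Z=4) weight 1/960
  … 40 more
Group by V:
  weight(V=1) = 1/30
  weight(V=2) = 1/30
  weight(V=3) = 1/30
Total weight = 1/30 + 1/30 + 1/30 = 1/10
P(V=1 | obs) = 1/30 / 1/10 = 1/3
P(V=2 | obs) = 1/30 / 1/10 = 1/3
P(V=3 | obs) = 1/30 / 1/10 = 1/3

P(V = 2 | obs) = 1/3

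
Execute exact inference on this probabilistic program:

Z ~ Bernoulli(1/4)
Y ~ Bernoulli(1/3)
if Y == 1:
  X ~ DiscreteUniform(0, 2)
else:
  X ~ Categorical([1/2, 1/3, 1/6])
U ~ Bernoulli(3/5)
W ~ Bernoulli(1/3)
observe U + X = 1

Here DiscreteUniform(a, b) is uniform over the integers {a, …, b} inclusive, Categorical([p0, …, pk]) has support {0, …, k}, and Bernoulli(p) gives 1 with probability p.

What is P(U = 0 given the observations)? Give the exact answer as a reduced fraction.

P(U = 0 | obs) = 1/3

Enumerate traces; 16 have nonzero weight after conditioning:
  (Z=0, Y=0, X=0, U=1, W=0) weight 1/10
  (Z=0, Y=0, X=0, U=1, W=1) weight 1/20
  (Z=0, Y=0, X=1, U=0, W=0) weight 2/45
  (Z=0, Y=0, X=1, U=0, W=1) weight 1/45
  (Z=0, Y=1, X=0, U=1, W=0) weight 1/30
  (Z=0, Y=1, X=0, U=1, W=1) weight 1/60
  (Z=0, Y=1, X=1, U=0, W=0) weight 1/45
  (Z=0, Y=1, X=1, U=0, W=1) weight 1/90
  … 8 more
Group by U:
  weight(U=0) = 2/15
  weight(U=1) = 4/15
Total weight = 2/15 + 4/15 = 2/5
P(U=0 | obs) = 2/15 / 2/5 = 1/3
P(U=1 | obs) = 4/15 / 2/5 = 2/3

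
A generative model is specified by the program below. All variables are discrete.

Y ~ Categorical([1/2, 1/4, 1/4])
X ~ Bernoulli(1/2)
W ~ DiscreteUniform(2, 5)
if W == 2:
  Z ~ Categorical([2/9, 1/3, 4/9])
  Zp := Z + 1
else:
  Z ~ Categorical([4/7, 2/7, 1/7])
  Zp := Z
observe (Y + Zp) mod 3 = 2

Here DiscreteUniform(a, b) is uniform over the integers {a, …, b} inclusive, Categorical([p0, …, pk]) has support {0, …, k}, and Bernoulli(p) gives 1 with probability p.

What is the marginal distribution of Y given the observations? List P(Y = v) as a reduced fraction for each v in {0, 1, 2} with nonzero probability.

Enumerate traces; 24 have nonzero weight after conditioning:
  (Y=0, X=0, W=2, Z=1) weight 1/48
  (Y=0, X=0, W=3, Z=2) weight 1/112
  (Y=0, X=0, W=4, Z=2) weight 1/112
  (Y=0, X=0, W=5, Z=2) weight 1/112
  (Y=0, X=1, W=2, Z=1) weight 1/48
  (Y=0, X=1, W=3, Z=2) weight 1/112
  (Y=0, X=1, W=4, Z=2) weight 1/112
  (Y=0, X=1, W=5, Z=2) weight 1/112
  (Y=1, X=0, W=2, Z=0) weight 1/144
  (Y=2, X=0, W=2, Z=2) weight 1/72
  … 14 more
Group by Y:
  weight(Y=0) = 2/21
  weight(Y=1) = 17/252
  weight(Y=2) = 17/126
Total weight = 2/21 + 17/252 + 17/126 = 25/84
P(Y=0 | obs) = 2/21 / 25/84 = 8/25
P(Y=1 | obs) = 17/252 / 25/84 = 17/75
P(Y=2 | obs) = 17/126 / 25/84 = 34/75

P(Y=0) = 8/25, P(Y=1) = 17/75, P(Y=2) = 34/75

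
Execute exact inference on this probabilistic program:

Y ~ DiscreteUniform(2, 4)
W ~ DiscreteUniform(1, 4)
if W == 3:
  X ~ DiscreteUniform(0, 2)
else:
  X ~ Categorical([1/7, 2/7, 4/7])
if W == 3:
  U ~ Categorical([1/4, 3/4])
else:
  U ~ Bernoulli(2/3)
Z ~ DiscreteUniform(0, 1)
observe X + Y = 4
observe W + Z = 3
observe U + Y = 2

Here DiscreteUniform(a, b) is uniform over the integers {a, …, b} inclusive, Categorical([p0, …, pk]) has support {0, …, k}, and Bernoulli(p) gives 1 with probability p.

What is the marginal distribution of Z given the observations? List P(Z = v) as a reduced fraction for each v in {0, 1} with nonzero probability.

Enumerate traces; 2 have nonzero weight after conditioning:
  (Y=2, W=2, X=2, U=0, Z=1) weight 1/126
  (Y=2, W=3, X=2, U=0, Z=0) weight 1/288
Group by Z:
  weight(Z=0) = 1/288
  weight(Z=1) = 1/126
Total weight = 1/288 + 1/126 = 23/2016
P(Z=0 | obs) = 1/288 / 23/2016 = 7/23
P(Z=1 | obs) = 1/126 / 23/2016 = 16/23

P(Z=0) = 7/23, P(Z=1) = 16/23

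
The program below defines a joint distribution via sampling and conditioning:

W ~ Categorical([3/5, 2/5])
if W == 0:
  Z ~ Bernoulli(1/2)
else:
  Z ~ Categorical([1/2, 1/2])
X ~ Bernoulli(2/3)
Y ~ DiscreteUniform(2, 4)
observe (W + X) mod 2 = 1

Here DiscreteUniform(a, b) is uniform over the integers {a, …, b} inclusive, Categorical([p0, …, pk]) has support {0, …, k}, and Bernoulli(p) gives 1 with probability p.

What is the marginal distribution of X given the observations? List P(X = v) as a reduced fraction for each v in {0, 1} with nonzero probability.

P(X=0) = 1/4, P(X=1) = 3/4

Enumerate traces; 12 have nonzero weight after conditioning:
  (W=0, Z=0, X=1, Y=2) weight 1/15
  (W=0, Z=0, X=1, Y=3) weight 1/15
  (W=0, Z=0, X=1, Y=4) weight 1/15
  (W=0, Z=1, X=1, Y=2) weight 1/15
  (W=0, Z=1, X=1, Y=3) weight 1/15
  (W=0, Z=1, X=1, Y=4) weight 1/15
  (W=1, Z=0, X=0, Y=2) weight 1/45
  (W=1, Z=0, X=0, Y=3) weight 1/45
  … 4 more
Group by X:
  weight(X=0) = 2/15
  weight(X=1) = 2/5
Total weight = 2/15 + 2/5 = 8/15
P(X=0 | obs) = 2/15 / 8/15 = 1/4
P(X=1 | obs) = 2/5 / 8/15 = 3/4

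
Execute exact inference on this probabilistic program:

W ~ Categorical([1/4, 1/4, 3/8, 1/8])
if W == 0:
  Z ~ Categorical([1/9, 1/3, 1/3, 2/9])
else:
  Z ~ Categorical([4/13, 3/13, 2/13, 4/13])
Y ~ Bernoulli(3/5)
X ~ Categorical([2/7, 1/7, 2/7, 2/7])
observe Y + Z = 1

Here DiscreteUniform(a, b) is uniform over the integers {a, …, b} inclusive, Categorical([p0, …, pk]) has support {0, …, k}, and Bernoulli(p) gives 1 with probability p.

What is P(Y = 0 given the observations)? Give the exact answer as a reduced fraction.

P(Y = 0 | obs) = 80/201

Enumerate traces; 32 have nonzero weight after conditioning:
  (W=0, Z=0, Y=1, X=0) weight 1/210
  (W=0, Z=0, Y=1, X=1) weight 1/420
  (W=0, Z=0, Y=1, X=2) weight 1/210
  (W=0, Z=0, Y=1, X=3) weight 1/210
  (W=0, Z=1, Y=0, X=0) weight 1/105
  (W=0, Z=1, Y=0, X=1) weight 1/210
  (W=0, Z=1, Y=0, X=2) weight 1/105
  (W=0, Z=1, Y=0, X=3) weight 1/105
  … 24 more
Group by Y:
  weight(Y=0) = 4/39
  weight(Y=1) = 121/780
Total weight = 4/39 + 121/780 = 67/260
P(Y=0 | obs) = 4/39 / 67/260 = 80/201
P(Y=1 | obs) = 121/780 / 67/260 = 121/201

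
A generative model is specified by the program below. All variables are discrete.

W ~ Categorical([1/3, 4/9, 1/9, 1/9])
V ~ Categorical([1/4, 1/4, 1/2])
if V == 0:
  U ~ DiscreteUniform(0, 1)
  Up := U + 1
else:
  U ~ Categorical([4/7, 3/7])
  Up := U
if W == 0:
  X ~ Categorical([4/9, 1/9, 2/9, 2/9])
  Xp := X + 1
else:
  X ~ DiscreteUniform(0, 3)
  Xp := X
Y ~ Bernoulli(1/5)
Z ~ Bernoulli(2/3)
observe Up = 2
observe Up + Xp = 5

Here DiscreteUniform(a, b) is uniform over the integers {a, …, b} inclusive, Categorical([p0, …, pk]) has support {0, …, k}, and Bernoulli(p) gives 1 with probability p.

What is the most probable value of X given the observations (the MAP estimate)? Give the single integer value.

argmax_v P(X = v | obs) = 3

Enumerate traces; 16 have nonzero weight after conditioning:
  (W=0, V=0, U=1, X=2, Y=0, Z=0) weight 1/405
  (W=0, V=0, U=1, X=2, Y=0, Z=1) weight 2/405
  (W=0, V=0, U=1, X=2, Y=1, Z=0) weight 1/1620
  (W=0, V=0, U=1, X=2, Y=1, Z=1) weight 1/810
  (W=1, V=0, U=1, X=3, Y=0, Z=0) weight 1/270
  (W=1, V=0, U=1, X=3, Y=0, Z=1) weight 1/135
  (W=1, V=0, U=1, X=3, Y=1, Z=0) weight 1/1080
  (W=1, V=0, U=1, X=3, Y=1, Z=1) weight 1/540
  … 8 more
Group by X:
  weight(X=2) = 1/108
  weight(X=3) = 1/48
Total weight = 1/108 + 1/48 = 13/432
P(X=2 | obs) = 1/108 / 13/432 = 4/13
P(X=3 | obs) = 1/48 / 13/432 = 9/13
argmax = 3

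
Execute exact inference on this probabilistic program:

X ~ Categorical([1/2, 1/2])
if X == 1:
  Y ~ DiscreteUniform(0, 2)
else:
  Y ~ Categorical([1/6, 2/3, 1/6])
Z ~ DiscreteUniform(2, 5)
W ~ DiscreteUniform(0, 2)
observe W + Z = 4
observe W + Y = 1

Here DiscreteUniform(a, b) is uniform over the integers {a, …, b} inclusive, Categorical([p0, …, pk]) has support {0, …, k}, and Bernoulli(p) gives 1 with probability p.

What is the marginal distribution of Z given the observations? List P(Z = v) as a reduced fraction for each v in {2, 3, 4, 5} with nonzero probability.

P(Z=3) = 1/3, P(Z=4) = 2/3

Enumerate traces; 4 have nonzero weight after conditioning:
  (X=0, Y=0, Z=3, W=1) weight 1/144
  (X=0, Y=1, Z=4, W=0) weight 1/36
  (X=1, Y=0, Z=3, W=1) weight 1/72
  (X=1, Y=1, Z=4, W=0) weight 1/72
Group by Z:
  weight(Z=3) = 1/48
  weight(Z=4) = 1/24
Total weight = 1/48 + 1/24 = 1/16
P(Z=3 | obs) = 1/48 / 1/16 = 1/3
P(Z=4 | obs) = 1/24 / 1/16 = 2/3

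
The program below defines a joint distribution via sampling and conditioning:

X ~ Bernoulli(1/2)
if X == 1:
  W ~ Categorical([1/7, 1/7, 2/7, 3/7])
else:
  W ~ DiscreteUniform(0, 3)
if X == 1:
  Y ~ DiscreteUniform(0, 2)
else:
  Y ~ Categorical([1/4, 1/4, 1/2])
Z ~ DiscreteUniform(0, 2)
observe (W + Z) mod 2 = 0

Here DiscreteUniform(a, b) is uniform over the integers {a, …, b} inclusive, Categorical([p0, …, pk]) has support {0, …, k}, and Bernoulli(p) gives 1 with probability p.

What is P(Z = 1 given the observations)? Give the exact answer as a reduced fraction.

P(Z = 1 | obs) = 15/41

Enumerate traces; 36 have nonzero weight after conditioning:
  (X=0, W=0, Y=0, Z=0) weight 1/96
  (X=0, W=0, Y=0, Z=2) weight 1/96
  (X=0, W=0, Y=1, Z=0) weight 1/96
  (X=0, W=0, Y=1, Z=2) weight 1/96
  (X=0, W=0, Y=2, Z=0) weight 1/48
  (X=0, W=0, Y=2, Z=2) weight 1/48
  (X=0, W=1, Y=0, Z=1) weight 1/96
  (X=0, W=1, Y=1, Z=1) weight 1/96
  … 28 more
Group by Z:
  weight(Z=0) = 13/84
  weight(Z=1) = 5/28
  weight(Z=2) = 13/84
Total weight = 13/84 + 5/28 + 13/84 = 41/84
P(Z=0 | obs) = 13/84 / 41/84 = 13/41
P(Z=1 | obs) = 5/28 / 41/84 = 15/41
P(Z=2 | obs) = 13/84 / 41/84 = 13/41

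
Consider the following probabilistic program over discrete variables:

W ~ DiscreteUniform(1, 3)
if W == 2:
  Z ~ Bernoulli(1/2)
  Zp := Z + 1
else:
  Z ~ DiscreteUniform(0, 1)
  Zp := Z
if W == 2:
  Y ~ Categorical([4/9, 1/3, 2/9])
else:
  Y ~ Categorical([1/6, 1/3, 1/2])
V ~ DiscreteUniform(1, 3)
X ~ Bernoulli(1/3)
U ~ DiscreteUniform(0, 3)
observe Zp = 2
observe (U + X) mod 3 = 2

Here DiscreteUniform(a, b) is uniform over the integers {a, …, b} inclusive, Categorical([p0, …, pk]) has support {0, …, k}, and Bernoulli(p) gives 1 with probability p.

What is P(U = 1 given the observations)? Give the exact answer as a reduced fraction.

P(U = 1 | obs) = 1/3

Enumerate traces; 18 have nonzero weight after conditioning:
  (W=2, Z=1, Y=0, V=1, X=0, U=2) weight 1/243
  (W=2, Z=1, Y=0, V=1, X=1, U=1) weight 1/486
  (W=2, Z=1, Y=0, V=2, X=0, U=2) weight 1/243
  (W=2, Z=1, Y=0, V=2, X=1, U=1) weight 1/486
  (W=2, Z=1, Y=0, V=3, X=0, U=2) weight 1/243
  (W=2, Z=1, Y=0, V=3, X=1, U=1) weight 1/486
  (W=2, Z=1, Y=1, V=1, X=0, U=2) weight 1/324
  (W=2, Z=1, Y=1, V=1, X=1, U=1) weight 1/648
  … 10 more
Group by U:
  weight(U=1) = 1/72
  weight(U=2) = 1/36
Total weight = 1/72 + 1/36 = 1/24
P(U=1 | obs) = 1/72 / 1/24 = 1/3
P(U=2 | obs) = 1/36 / 1/24 = 2/3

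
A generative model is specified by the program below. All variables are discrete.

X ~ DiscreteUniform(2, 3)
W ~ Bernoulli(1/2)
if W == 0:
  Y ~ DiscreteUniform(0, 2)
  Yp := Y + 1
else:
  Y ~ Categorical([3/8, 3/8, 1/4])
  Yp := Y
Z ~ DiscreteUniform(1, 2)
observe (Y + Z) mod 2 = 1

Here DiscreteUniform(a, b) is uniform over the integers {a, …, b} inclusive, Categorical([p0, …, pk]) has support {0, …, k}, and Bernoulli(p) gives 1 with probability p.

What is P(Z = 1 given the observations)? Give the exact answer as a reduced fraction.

P(Z = 1 | obs) = 31/48

Enumerate traces; 12 have nonzero weight after conditioning:
  (X=2, W=0, Y=0, Z=1) weight 1/24
  (X=2, W=0, Y=1, Z=2) weight 1/24
  (X=2, W=0, Y=2, Z=1) weight 1/24
  (X=2, W=1, Y=0, Z=1) weight 3/64
  (X=2, W=1, Y=1, Z=2) weight 3/64
  (X=2, W=1, Y=2, Z=1) weight 1/32
  (X=3, W=0, Y=0, Z=1) weight 1/24
  (X=3, W=0, Y=1, Z=2) weight 1/24
  … 4 more
Group by Z:
  weight(Z=1) = 31/96
  weight(Z=2) = 17/96
Total weight = 31/96 + 17/96 = 1/2
P(Z=1 | obs) = 31/96 / 1/2 = 31/48
P(Z=2 | obs) = 17/96 / 1/2 = 17/48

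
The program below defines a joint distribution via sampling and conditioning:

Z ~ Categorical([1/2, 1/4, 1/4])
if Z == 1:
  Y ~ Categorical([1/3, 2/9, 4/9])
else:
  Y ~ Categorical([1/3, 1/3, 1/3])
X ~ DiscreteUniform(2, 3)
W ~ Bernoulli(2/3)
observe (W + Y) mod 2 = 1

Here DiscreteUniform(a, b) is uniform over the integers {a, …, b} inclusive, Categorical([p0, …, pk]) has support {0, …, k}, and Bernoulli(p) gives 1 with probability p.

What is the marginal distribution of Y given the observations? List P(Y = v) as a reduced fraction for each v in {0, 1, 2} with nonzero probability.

P(Y=0) = 24/61, P(Y=1) = 11/61, P(Y=2) = 26/61

Enumerate traces; 18 have nonzero weight after conditioning:
  (Z=0, Y=0, X=2, W=1) weight 1/18
  (Z=0, Y=0, X=3, W=1) weight 1/18
  (Z=0, Y=1, X=2, W=0) weight 1/36
  (Z=0, Y=1, X=3, W=0) weight 1/36
  (Z=0, Y=2, X=2, W=1) weight 1/18
  (Z=0, Y=2, X=3, W=1) weight 1/18
  (Z=1, Y=0, X=2, W=1) weight 1/36
  (Z=1, Y=0, X=3, W=1) weight 1/36
  … 10 more
Group by Y:
  weight(Y=0) = 2/9
  weight(Y=1) = 11/108
  weight(Y=2) = 13/54
Total weight = 2/9 + 11/108 + 13/54 = 61/108
P(Y=0 | obs) = 2/9 / 61/108 = 24/61
P(Y=1 | obs) = 11/108 / 61/108 = 11/61
P(Y=2 | obs) = 13/54 / 61/108 = 26/61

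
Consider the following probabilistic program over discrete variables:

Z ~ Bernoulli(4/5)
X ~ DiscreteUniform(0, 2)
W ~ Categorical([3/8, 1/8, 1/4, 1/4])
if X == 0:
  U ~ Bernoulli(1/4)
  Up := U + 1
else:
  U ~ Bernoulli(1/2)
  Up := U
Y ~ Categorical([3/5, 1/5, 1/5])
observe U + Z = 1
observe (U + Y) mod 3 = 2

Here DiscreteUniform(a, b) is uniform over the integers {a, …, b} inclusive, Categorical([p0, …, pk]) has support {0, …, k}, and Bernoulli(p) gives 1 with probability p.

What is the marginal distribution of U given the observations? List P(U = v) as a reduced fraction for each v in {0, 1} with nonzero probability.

Enumerate traces; 24 have nonzero weight after conditioning:
  (Z=0, X=0, W=0, U=1, Y=1) weight 1/800
  (Z=0, X=0, W=1, U=1, Y=1) weight 1/2400
  (Z=0, X=0, W=2, U=1, Y=1) weight 1/1200
  (Z=0, X=0, W=3, U=1, Y=1) weight 1/1200
  (Z=0, X=1, W=0, U=1, Y=1) weight 1/400
  (Z=0, X=1, W=1, U=1, Y=1) weight 1/1200
  (Z=0, X=1, W=2, U=1, Y=1) weight 1/600
  (Z=0, X=1, W=3, U=1, Y=1) weight 1/600
  (Z=1, X=0, W=0, U=0, Y=2) weight 3/200
  … 15 more
Group by U:
  weight(U=0) = 7/75
  weight(U=1) = 1/60
Total weight = 7/75 + 1/60 = 11/100
P(U=0 | obs) = 7/75 / 11/100 = 28/33
P(U=1 | obs) = 1/60 / 11/100 = 5/33

P(U=0) = 28/33, P(U=1) = 5/33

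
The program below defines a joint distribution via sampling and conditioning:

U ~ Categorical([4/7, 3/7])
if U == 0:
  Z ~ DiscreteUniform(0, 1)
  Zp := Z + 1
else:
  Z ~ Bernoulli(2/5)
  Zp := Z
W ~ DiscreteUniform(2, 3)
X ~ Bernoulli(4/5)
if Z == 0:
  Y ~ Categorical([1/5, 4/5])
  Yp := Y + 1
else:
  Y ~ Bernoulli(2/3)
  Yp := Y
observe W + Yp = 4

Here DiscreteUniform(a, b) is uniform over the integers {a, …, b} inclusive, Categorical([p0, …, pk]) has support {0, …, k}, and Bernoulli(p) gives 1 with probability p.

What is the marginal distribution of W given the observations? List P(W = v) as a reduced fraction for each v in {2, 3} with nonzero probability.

P(W=2) = 228/445, P(W=3) = 217/445

Enumerate traces; 12 have nonzero weight after conditioning:
  (U=0, Z=0, W=2, X=0, Y=1) weight 4/175
  (U=0, Z=0, W=2, X=1, Y=1) weight 16/175
  (U=0, Z=0, W=3, X=0, Y=0) weight 1/175
  (U=0, Z=0, W=3, X=1, Y=0) weight 4/175
  (U=0, Z=1, W=3, X=0, Y=1) weight 2/105
  (U=0, Z=1, W=3, X=1, Y=1) weight 8/105
  (U=1, Z=0, W=2, X=0, Y=1) weight 18/875
  (U=1, Z=0, W=2, X=1, Y=1) weight 72/875
  … 4 more
Group by W:
  weight(W=2) = 38/175
  weight(W=3) = 31/150
Total weight = 38/175 + 31/150 = 89/210
P(W=2 | obs) = 38/175 / 89/210 = 228/445
P(W=3 | obs) = 31/150 / 89/210 = 217/445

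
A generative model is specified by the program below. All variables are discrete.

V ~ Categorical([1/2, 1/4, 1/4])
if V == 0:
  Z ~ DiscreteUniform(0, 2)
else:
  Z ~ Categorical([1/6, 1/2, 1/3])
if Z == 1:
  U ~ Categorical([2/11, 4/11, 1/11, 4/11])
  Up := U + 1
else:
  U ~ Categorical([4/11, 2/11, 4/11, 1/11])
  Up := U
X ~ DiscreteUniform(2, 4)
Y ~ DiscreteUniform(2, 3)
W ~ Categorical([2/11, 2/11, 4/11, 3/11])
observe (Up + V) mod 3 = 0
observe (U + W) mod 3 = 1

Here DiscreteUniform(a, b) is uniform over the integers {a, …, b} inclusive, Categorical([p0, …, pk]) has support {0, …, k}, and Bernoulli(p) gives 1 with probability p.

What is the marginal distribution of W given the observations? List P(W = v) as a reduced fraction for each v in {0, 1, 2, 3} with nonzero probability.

Enumerate traces; 90 have nonzero weight after conditioning:
  (V=0, Z=0, U=0, X=2, Y=2, W=1) weight 2/1089
  (V=0, Z=0, U=0, X=2, Y=3, W=1) weight 2/1089
  (V=0, Z=0, U=0, X=3, Y=2, W=1) weight 2/1089
  (V=0, Z=0, U=0, X=3, Y=3, W=1) weight 2/1089
  (V=0, Z=0, U=0, X=4, Y=2, W=1) weight 2/1089
  (V=0, Z=0, U=0, X=4, Y=3, W=1) weight 2/1089
  (V=0, Z=0, U=3, X=2, Y=2, W=1) weight 1/2178
  (V=0, Z=0, U=3, X=2, Y=3, W=1) weight 1/2178
  (V=0, Z=1, U=2, X=2, Y=2, W=2) weight 1/1089
  (V=1, Z=1, U=1, X=2, Y=2, W=0) weight 1/726
  … 80 more
Group by W:
  weight(W=0) = 3/242
  weight(W=1) = 29/726
  weight(W=2) = 8/363
  weight(W=3) = 9/484
Total weight = 3/242 + 29/726 + 8/363 + 9/484 = 45/484
P(W=0 | obs) = 3/242 / 45/484 = 2/15
P(W=1 | obs) = 29/726 / 45/484 = 58/135
P(W=2 | obs) = 8/363 / 45/484 = 32/135
P(W=3 | obs) = 9/484 / 45/484 = 1/5

P(W=0) = 2/15, P(W=1) = 58/135, P(W=2) = 32/135, P(W=3) = 1/5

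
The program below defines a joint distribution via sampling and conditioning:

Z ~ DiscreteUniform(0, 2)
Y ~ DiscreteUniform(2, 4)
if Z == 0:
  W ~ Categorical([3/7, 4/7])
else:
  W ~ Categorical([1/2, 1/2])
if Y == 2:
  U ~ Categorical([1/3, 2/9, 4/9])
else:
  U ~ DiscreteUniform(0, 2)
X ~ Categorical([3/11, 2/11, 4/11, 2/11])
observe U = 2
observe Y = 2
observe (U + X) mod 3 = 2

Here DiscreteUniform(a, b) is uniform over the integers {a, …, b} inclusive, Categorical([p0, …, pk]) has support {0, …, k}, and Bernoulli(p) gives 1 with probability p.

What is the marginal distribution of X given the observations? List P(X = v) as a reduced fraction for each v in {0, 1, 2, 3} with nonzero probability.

Enumerate traces; 12 have nonzero weight after conditioning:
  (Z=0, Y=2, W=0, U=2, X=0) weight 4/693
  (Z=0, Y=2, W=0, U=2, X=3) weight 8/2079
  (Z=0, Y=2, W=1, U=2, X=0) weight 16/2079
  (Z=0, Y=2, W=1, U=2, X=3) weight 32/6237
  (Z=1, Y=2, W=0, U=2, X=0) weight 2/297
  (Z=1, Y=2, W=0, U=2, X=3) weight 4/891
  (Z=1, Y=2, W=1, U=2, X=0) weight 2/297
  (Z=1, Y=2, W=1, U=2, X=3) weight 4/891
  … 4 more
Group by X:
  weight(X=0) = 4/99
  weight(X=3) = 8/297
Total weight = 4/99 + 8/297 = 20/297
P(X=0 | obs) = 4/99 / 20/297 = 3/5
P(X=3 | obs) = 8/297 / 20/297 = 2/5

P(X=0) = 3/5, P(X=3) = 2/5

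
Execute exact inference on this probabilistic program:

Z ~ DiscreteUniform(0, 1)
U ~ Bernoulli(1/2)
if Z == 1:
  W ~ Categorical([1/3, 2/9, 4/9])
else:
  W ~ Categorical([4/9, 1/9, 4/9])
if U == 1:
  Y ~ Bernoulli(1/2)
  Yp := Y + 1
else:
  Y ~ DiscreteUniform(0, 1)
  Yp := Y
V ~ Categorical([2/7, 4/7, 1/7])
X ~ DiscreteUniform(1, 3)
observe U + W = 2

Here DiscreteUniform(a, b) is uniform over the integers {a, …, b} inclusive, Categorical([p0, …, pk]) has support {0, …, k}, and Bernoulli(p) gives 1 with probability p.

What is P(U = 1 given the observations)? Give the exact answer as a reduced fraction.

Enumerate traces; 72 have nonzero weight after conditioning:
  (Z=0, U=0, W=2, Y=0, V=0, X=1) weight 1/189
  (Z=0, U=0, W=2, Y=0, V=0, X=2) weight 1/189
  (Z=0, U=0, W=2, Y=0, V=0, X=3) weight 1/189
  (Z=0, U=0, W=2, Y=0, V=1, X=1) weight 2/189
  (Z=0, U=0, W=2, Y=0, V=1, X=2) weight 2/189
  (Z=0, U=0, W=2, Y=0, V=1, X=3) weight 2/189
  (Z=0, U=0, W=2, Y=0, V=2, X=1) weight 1/378
  (Z=0, U=0, W=2, Y=0, V=2, X=2) weight 1/378
  (Z=0, U=1, W=1, Y=0, V=0, X=1) weight 1/756
  … 63 more
Group by U:
  weight(U=0) = 2/9
  weight(U=1) = 1/12
Total weight = 2/9 + 1/12 = 11/36
P(U=0 | obs) = 2/9 / 11/36 = 8/11
P(U=1 | obs) = 1/12 / 11/36 = 3/11

P(U = 1 | obs) = 3/11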